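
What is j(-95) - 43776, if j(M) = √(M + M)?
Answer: -43776 + I*√190 ≈ -43776.0 + 13.784*I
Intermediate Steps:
j(M) = √2*√M (j(M) = √(2*M) = √2*√M)
j(-95) - 43776 = √2*√(-95) - 43776 = √2*(I*√95) - 43776 = I*√190 - 43776 = -43776 + I*√190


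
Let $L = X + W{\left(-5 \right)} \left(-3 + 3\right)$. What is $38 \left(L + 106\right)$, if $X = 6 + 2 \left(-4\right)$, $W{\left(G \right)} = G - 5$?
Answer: $3952$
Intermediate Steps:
$W{\left(G \right)} = -5 + G$
$X = -2$ ($X = 6 - 8 = -2$)
$L = -2$ ($L = -2 + \left(-5 - 5\right) \left(-3 + 3\right) = -2 - 0 = -2 + 0 = -2$)
$38 \left(L + 106\right) = 38 \left(-2 + 106\right) = 38 \cdot 104 = 3952$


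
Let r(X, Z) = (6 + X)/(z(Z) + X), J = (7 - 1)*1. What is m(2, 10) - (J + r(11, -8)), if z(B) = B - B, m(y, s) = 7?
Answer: -6/11 ≈ -0.54545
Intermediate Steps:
z(B) = 0
J = 6 (J = 6*1 = 6)
r(X, Z) = (6 + X)/X (r(X, Z) = (6 + X)/(0 + X) = (6 + X)/X)
m(2, 10) - (J + r(11, -8)) = 7 - (6 + (6 + 11)/11) = 7 - (6 + (1/11)*17) = 7 - (6 + 17/11) = 7 - 1*83/11 = 7 - 83/11 = -6/11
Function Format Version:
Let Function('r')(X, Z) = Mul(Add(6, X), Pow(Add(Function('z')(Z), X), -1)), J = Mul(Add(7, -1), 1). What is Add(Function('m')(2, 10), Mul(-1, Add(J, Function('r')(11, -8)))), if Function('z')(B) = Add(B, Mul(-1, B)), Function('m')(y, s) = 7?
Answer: Rational(-6, 11) ≈ -0.54545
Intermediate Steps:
Function('z')(B) = 0
J = 6 (J = Mul(6, 1) = 6)
Function('r')(X, Z) = Mul(Pow(X, -1), Add(6, X)) (Function('r')(X, Z) = Mul(Add(6, X), Pow(Add(0, X), -1)) = Mul(Add(6, X), Pow(X, -1)) = Mul(Pow(X, -1), Add(6, X)))
Add(Function('m')(2, 10), Mul(-1, Add(J, Function('r')(11, -8)))) = Add(7, Mul(-1, Add(6, Mul(Pow(11, -1), Add(6, 11))))) = Add(7, Mul(-1, Add(6, Mul(Rational(1, 11), 17)))) = Add(7, Mul(-1, Add(6, Rational(17, 11)))) = Add(7, Mul(-1, Rational(83, 11))) = Add(7, Rational(-83, 11)) = Rational(-6, 11)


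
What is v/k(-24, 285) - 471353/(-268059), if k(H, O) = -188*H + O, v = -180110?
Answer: -15339675383/428626341 ≈ -35.788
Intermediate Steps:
k(H, O) = O - 188*H
v/k(-24, 285) - 471353/(-268059) = -180110/(285 - 188*(-24)) - 471353/(-268059) = -180110/(285 + 4512) - 471353*(-1/268059) = -180110/4797 + 471353/268059 = -15339675383/428626341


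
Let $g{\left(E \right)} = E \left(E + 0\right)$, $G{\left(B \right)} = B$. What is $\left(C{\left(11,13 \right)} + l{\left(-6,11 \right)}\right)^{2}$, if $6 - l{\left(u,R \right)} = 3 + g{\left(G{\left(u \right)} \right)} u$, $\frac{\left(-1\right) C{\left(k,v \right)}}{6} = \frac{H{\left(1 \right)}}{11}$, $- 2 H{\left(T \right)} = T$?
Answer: $\frac{5817744}{121} \approx 48081.0$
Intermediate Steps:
$H{\left(T \right)} = - \frac{T}{2}$
$g{\left(E \right)} = E^{2}$ ($g{\left(E \right)} = E E = E^{2}$)
$C{\left(k,v \right)} = \frac{3}{11}$ ($C{\left(k,v \right)} = - 6 \frac{\left(- \frac{1}{2}\right) 1}{11} = - 6 \left(\left(- \frac{1}{2}\right) \frac{1}{11}\right) = \left(-6\right) \left(- \frac{1}{22}\right) = \frac{3}{11}$)
$l{\left(u,R \right)} = 3 - u^{3}$ ($l{\left(u,R \right)} = 6 - \left(3 + u^{2} u\right) = 6 - \left(3 + u^{3}\right) = 3 - u^{3}$)
$\left(C{\left(11,13 \right)} + l{\left(-6,11 \right)}\right)^{2} = \left(\frac{3}{11} + \left(3 - \left(-6\right)^{3}\right)\right)^{2} = \left(\frac{3}{11} + \left(3 - -216\right)\right)^{2} = \left(\frac{3}{11} + \left(3 + 216\right)\right)^{2} = \left(\frac{3}{11} + 219\right)^{2} = \left(\frac{2412}{11}\right)^{2} = \frac{5817744}{121}$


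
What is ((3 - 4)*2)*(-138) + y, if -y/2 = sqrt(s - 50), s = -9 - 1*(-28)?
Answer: 276 - 2*I*sqrt(31) ≈ 276.0 - 11.136*I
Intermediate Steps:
s = 19 (s = -9 + 28 = 19)
y = -2*I*sqrt(31) (y = -2*sqrt(19 - 50) = -2*I*sqrt(31) ≈ -11.136*I)
((3 - 4)*2)*(-138) + y = ((3 - 4)*2)*(-138) - 2*I*sqrt(31) = -1*2*(-138) - 2*I*sqrt(31) = -2*(-138) - 2*I*sqrt(31) = 276 - 2*I*sqrt(31)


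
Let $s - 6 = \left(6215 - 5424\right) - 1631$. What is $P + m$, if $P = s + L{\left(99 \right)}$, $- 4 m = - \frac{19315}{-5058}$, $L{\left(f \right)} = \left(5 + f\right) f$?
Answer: $\frac{191415869}{20232} \approx 9461.0$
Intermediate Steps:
$L{\left(f \right)} = f \left(5 + f\right)$
$s = -834$ ($s = 6 + \left(\left(6215 - 5424\right) - 1631\right) = 6 + \left(791 - 1631\right) = 6 - 840 = -834$)
$m = - \frac{19315}{20232}$ ($m = - \frac{\left(-19315\right) \frac{1}{-5058}}{4} = - \frac{\left(-19315\right) \left(- \frac{1}{5058}\right)}{4} = \left(- \frac{1}{4}\right) \frac{19315}{5058} = - \frac{19315}{20232} \approx -0.95468$)
$P = 9462$ ($P = -834 + 99 \left(5 + 99\right) = -834 + 99 \cdot 104 = -834 + 10296 = 9462$)
$P + m = 9462 - \frac{19315}{20232} = \frac{191415869}{20232}$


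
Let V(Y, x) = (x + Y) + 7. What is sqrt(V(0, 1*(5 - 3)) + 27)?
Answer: 6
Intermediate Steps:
V(Y, x) = 7 + Y + x (V(Y, x) = (Y + x) + 7 = 7 + Y + x)
sqrt(V(0, 1*(5 - 3)) + 27) = sqrt((7 + 0 + 1*(5 - 3)) + 27) = sqrt((7 + 0 + 1*2) + 27) = sqrt((7 + 0 + 2) + 27) = sqrt(9 + 27) = sqrt(36) = 6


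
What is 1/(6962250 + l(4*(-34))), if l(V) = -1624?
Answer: 1/6960626 ≈ 1.4367e-7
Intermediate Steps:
1/(6962250 + l(4*(-34))) = 1/(6962250 - 1624) = 1/6960626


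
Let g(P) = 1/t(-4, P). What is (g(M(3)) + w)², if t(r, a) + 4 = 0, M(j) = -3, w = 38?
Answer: 22801/16 ≈ 1425.1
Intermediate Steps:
t(r, a) = -4 (t(r, a) = -4 + 0 = -4)
g(P) = -¼ (g(P) = 1/(-4) = -¼)
(g(M(3)) + w)² = (-¼ + 38)² = (151/4)² = 22801/16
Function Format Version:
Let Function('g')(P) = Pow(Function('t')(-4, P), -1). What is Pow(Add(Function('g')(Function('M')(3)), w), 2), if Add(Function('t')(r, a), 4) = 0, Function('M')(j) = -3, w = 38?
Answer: Rational(22801, 16) ≈ 1425.1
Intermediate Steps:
Function('t')(r, a) = -4 (Function('t')(r, a) = Add(-4, 0) = -4)
Function('g')(P) = Rational(-1, 4) (Function('g')(P) = Pow(-4, -1) = Rational(-1, 4))
Pow(Add(Function('g')(Function('M')(3)), w), 2) = Pow(Add(Rational(-1, 4), 38), 2) = Pow(Rational(151, 4), 2) = Rational(22801, 16)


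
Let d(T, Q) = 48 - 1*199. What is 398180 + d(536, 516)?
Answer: 398029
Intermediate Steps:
d(T, Q) = -151 (d(T, Q) = 48 - 199 = -151)
398180 + d(536, 516) = 398180 - 151 = 398029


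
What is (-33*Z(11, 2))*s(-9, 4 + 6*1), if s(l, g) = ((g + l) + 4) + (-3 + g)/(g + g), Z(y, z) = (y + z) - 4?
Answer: -31779/20 ≈ -1588.9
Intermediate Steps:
Z(y, z) = -4 + y + z
s(l, g) = 4 + g + l + (-3 + g)/(2*g) (s(l, g) = (4 + g + l) + (-3 + g)/((2*g)) = (4 + g + l) + (-3 + g)*(1/(2*g)) = (4 + g + l) + (-3 + g)/(2*g) = 4 + g + l + (-3 + g)/(2*g))
(-33*Z(11, 2))*s(-9, 4 + 6*1) = (-33*(-4 + 11 + 2))*(9/2 + (4 + 6*1) - 9 - 3/(2*(4 + 6*1))) = (-33*9)*(9/2 + (4 + 6) - 9 - 3/(2*(4 + 6))) = -297*(9/2 + 10 - 9 - 3/2/10) = -297*(9/2 + 10 - 9 - 3/2*⅒) = -297*(9/2 + 10 - 9 - 3/20) = -297*107/20 = -31779/20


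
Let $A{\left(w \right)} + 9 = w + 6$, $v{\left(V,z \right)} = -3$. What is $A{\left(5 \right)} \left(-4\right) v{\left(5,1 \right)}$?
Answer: $24$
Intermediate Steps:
$A{\left(w \right)} = -3 + w$ ($A{\left(w \right)} = -9 + \left(w + 6\right) = -9 + \left(6 + w\right) = -3 + w$)
$A{\left(5 \right)} \left(-4\right) v{\left(5,1 \right)} = \left(-3 + 5\right) \left(-4\right) \left(-3\right) = 2 \left(-4\right) \left(-3\right) = \left(-8\right) \left(-3\right) = 24$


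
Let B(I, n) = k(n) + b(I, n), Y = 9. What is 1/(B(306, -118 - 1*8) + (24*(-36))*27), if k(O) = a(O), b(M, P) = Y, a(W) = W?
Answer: -1/23445 ≈ -4.2653e-5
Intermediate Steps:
b(M, P) = 9
k(O) = O
B(I, n) = 9 + n (B(I, n) = n + 9 = 9 + n)
1/(B(306, -118 - 1*8) + (24*(-36))*27) = 1/((9 + (-118 - 1*8)) + (24*(-36))*27) = 1/((9 + (-118 - 8)) - 864*27) = 1/((9 - 126) - 23328) = 1/(-117 - 23328) = 1/(-23445) = -1/23445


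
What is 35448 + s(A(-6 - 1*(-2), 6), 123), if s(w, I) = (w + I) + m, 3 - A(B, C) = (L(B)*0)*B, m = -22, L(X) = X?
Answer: 35552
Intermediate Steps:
A(B, C) = 3 (A(B, C) = 3 - B*0*B = 3 - 0*B = 3 - 1*0 = 3 + 0 = 3)
s(w, I) = -22 + I + w (s(w, I) = (w + I) - 22 = (I + w) - 22 = -22 + I + w)
35448 + s(A(-6 - 1*(-2), 6), 123) = 35448 + (-22 + 123 + 3) = 35448 + 104 = 35552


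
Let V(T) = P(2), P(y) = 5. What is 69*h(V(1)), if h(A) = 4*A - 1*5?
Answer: 1035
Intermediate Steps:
V(T) = 5
h(A) = -5 + 4*A (h(A) = 4*A - 5 = -5 + 4*A)
69*h(V(1)) = 69*(-5 + 4*5) = 69*(-5 + 20) = 69*15 = 1035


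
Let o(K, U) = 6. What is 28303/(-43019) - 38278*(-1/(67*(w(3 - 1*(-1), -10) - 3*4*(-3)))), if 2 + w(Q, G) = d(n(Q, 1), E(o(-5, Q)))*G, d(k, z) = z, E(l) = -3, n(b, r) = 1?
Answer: 762659009/92232736 ≈ 8.2689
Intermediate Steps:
w(Q, G) = -2 - 3*G
28303/(-43019) - 38278*(-1/(67*(w(3 - 1*(-1), -10) - 3*4*(-3)))) = 28303/(-43019) - 38278*(-1/(67*((-2 - 3*(-10)) - 3*4*(-3)))) = 28303*(-1/43019) - 38278*(-1/(67*((-2 + 30) - 12*(-3)))) = -28303/43019 - 38278*(-1/(67*(28 + 36))) = -28303/43019 - 38278/((-67*64)) = -28303/43019 - 38278/(-4288) = -28303/43019 - 38278*(-1/4288) = -28303/43019 + 19139/2144 = 762659009/92232736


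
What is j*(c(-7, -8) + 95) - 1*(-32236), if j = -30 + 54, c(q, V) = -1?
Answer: 34492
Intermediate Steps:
j = 24
j*(c(-7, -8) + 95) - 1*(-32236) = 24*(-1 + 95) - 1*(-32236) = 24*94 + 32236 = 2256 + 32236 = 34492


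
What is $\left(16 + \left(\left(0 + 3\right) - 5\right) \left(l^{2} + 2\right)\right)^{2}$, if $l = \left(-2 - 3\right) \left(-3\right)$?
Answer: $191844$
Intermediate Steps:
$l = 15$ ($l = \left(-5\right) \left(-3\right) = 15$)
$\left(16 + \left(\left(0 + 3\right) - 5\right) \left(l^{2} + 2\right)\right)^{2} = \left(16 + \left(\left(0 + 3\right) - 5\right) \left(15^{2} + 2\right)\right)^{2} = \left(16 + \left(3 - 5\right) \left(225 + 2\right)\right)^{2} = \left(16 - 454\right)^{2} = \left(-438\right)^{2} = 191844$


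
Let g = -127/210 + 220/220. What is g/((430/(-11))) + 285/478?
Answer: 12649543/21581700 ≈ 0.58612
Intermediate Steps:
g = 83/210 (g = -127*1/210 + 220*(1/220) = -127/210 + 1 = 83/210 ≈ 0.39524)
g/((430/(-11))) + 285/478 = 83/(210*((430/(-11)))) + 285/478 = 83/(210*((430*(-1/11)))) + 285*(1/478) = 83/(210*(-430/11)) + 285/478 = (83/210)*(-11/430) + 285/478 = -913/90300 + 285/478 = 12649543/21581700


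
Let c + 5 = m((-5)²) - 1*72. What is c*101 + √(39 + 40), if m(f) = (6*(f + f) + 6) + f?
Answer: 25654 + √79 ≈ 25663.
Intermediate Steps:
m(f) = 6 + 13*f (m(f) = (6*(2*f) + 6) + f = (12*f + 6) + f = (6 + 12*f) + f = 6 + 13*f)
c = 254 (c = -5 + ((6 + 13*(-5)²) - 1*72) = -5 + ((6 + 13*25) - 72) = -5 + ((6 + 325) - 72) = -5 + (331 - 72) = -5 + 259 = 254)
c*101 + √(39 + 40) = 254*101 + √(39 + 40) = 25654 + √79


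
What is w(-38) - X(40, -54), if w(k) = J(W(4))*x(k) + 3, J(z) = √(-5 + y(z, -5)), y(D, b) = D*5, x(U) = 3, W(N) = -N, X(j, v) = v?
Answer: 57 + 15*I ≈ 57.0 + 15.0*I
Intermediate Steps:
y(D, b) = 5*D
J(z) = √(-5 + 5*z)
w(k) = 3 + 15*I (w(k) = √(-5 + 5*(-1*4))*3 + 3 = √(-5 + 5*(-4))*3 + 3 = √(-5 - 20)*3 + 3 = √(-25)*3 + 3 = (5*I)*3 + 3 = 15*I + 3 = 3 + 15*I)
w(-38) - X(40, -54) = (3 + 15*I) - 1*(-54) = (3 + 15*I) + 54 = 57 + 15*I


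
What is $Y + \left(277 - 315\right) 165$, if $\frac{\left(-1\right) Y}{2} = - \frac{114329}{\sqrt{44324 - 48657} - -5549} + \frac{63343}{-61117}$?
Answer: $- \frac{837113411931873}{134438776777} - \frac{114329 i \sqrt{4333}}{15397867} \approx -6226.7 - 0.48875 i$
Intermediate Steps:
$Y = \frac{18098}{8731} + \frac{228658}{5549 + i \sqrt{4333}}$ ($Y = - 2 \left(- \frac{114329}{\sqrt{44324 - 48657} - -5549} + \frac{63343}{-61117}\right) = - 2 \left(- \frac{114329}{\sqrt{-4333} + 5549} + 63343 \left(- \frac{1}{61117}\right)\right) = - 2 \left(- \frac{114329}{i \sqrt{4333} + 5549} - \frac{9049}{8731}\right) = - 2 \left(- \frac{114329}{5549 + i \sqrt{4333}} - \frac{9049}{8731}\right) = - 2 \left(- \frac{9049}{8731} - \frac{114329}{5549 + i \sqrt{4333}}\right) = \frac{18098}{8731} + \frac{228658}{5549 + i \sqrt{4333}} \approx 43.274 - 0.48875 i$)
$Y + \left(277 - 315\right) 165 = \left(\frac{5817718459917}{134438776777} - \frac{114329 i \sqrt{4333}}{15397867}\right) + \left(277 - 315\right) 165 = \left(\frac{5817718459917}{134438776777} - \frac{114329 i \sqrt{4333}}{15397867}\right) - 6270 = - \frac{837113411931873}{134438776777} - \frac{114329 i \sqrt{4333}}{15397867}$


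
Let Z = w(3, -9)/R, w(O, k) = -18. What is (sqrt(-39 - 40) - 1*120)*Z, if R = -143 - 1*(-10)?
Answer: -2160/133 + 18*I*sqrt(79)/133 ≈ -16.241 + 1.2029*I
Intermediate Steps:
R = -133 (R = -143 + 10 = -133)
Z = 18/133 (Z = -18/(-133) = -18*(-1/133) = 18/133 ≈ 0.13534)
(sqrt(-39 - 40) - 1*120)*Z = (sqrt(-39 - 40) - 1*120)*(18/133) = (sqrt(-79) - 120)*(18/133) = (I*sqrt(79) - 120)*(18/133) = (-120 + I*sqrt(79))*(18/133) = -2160/133 + 18*I*sqrt(79)/133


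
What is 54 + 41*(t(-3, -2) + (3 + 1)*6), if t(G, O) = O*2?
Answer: 874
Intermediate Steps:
t(G, O) = 2*O
54 + 41*(t(-3, -2) + (3 + 1)*6) = 54 + 41*(2*(-2) + (3 + 1)*6) = 54 + 41*(-4 + 4*6) = 54 + 41*(-4 + 24) = 54 + 41*20 = 54 + 820 = 874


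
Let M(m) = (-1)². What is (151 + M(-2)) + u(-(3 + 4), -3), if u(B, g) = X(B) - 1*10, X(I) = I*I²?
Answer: -201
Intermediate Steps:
M(m) = 1
X(I) = I³
u(B, g) = -10 + B³ (u(B, g) = B³ - 1*10 = B³ - 10 = -10 + B³)
(151 + M(-2)) + u(-(3 + 4), -3) = (151 + 1) + (-10 + (-(3 + 4))³) = 152 + (-10 + (-1*7)³) = 152 + (-10 + (-7)³) = 152 + (-10 - 343) = 152 - 353 = -201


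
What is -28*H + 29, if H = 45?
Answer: -1231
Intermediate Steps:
-28*H + 29 = -28*45 + 29 = -1260 + 29 = -1231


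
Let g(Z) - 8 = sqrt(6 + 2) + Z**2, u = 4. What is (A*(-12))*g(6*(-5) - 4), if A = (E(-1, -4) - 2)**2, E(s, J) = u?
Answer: -55872 - 96*sqrt(2) ≈ -56008.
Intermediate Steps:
E(s, J) = 4
A = 4 (A = (4 - 2)**2 = 2**2 = 4)
g(Z) = 8 + Z**2 + 2*sqrt(2) (g(Z) = 8 + (sqrt(6 + 2) + Z**2) = 8 + (sqrt(8) + Z**2) = 8 + (2*sqrt(2) + Z**2) = 8 + (Z**2 + 2*sqrt(2)) = 8 + Z**2 + 2*sqrt(2))
(A*(-12))*g(6*(-5) - 4) = (4*(-12))*(8 + (6*(-5) - 4)**2 + 2*sqrt(2)) = -48*(8 + (-30 - 4)**2 + 2*sqrt(2)) = -48*(8 + (-34)**2 + 2*sqrt(2)) = -48*(8 + 1156 + 2*sqrt(2)) = -48*(1164 + 2*sqrt(2)) = -55872 - 96*sqrt(2)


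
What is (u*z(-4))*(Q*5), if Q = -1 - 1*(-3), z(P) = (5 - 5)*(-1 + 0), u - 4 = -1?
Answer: 0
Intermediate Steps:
u = 3 (u = 4 - 1 = 3)
z(P) = 0 (z(P) = 0*(-1) = 0)
Q = 2 (Q = -1 + 3 = 2)
(u*z(-4))*(Q*5) = (3*0)*(2*5) = 0*10 = 0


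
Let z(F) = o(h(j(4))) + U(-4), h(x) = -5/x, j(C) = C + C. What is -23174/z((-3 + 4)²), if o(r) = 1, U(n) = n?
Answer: 23174/3 ≈ 7724.7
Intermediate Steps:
j(C) = 2*C
z(F) = -3 (z(F) = 1 - 4 = -3)
-23174/z((-3 + 4)²) = -23174/(-3) = -23174*(-⅓) = 23174/3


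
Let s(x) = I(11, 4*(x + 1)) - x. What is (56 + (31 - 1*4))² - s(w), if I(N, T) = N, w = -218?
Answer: 6660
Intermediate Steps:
s(x) = 11 - x
(56 + (31 - 1*4))² - s(w) = (56 + (31 - 1*4))² - (11 - 1*(-218)) = (56 + (31 - 4))² - (11 + 218) = (56 + 27)² - 1*229 = 83² - 229 = 6889 - 229 = 6660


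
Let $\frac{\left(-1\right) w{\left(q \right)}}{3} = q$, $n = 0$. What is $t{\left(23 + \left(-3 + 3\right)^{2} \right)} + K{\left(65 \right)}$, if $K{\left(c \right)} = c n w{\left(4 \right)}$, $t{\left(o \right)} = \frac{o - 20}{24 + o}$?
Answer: $\frac{3}{47} \approx 0.06383$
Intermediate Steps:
$t{\left(o \right)} = \frac{-20 + o}{24 + o}$
$w{\left(q \right)} = - 3 q$
$K{\left(c \right)} = 0$ ($K{\left(c \right)} = c 0 \left(\left(-3\right) 4\right) = 0 \left(-12\right) = 0$)
$t{\left(23 + \left(-3 + 3\right)^{2} \right)} + K{\left(65 \right)} = \frac{-20 + \left(23 + \left(-3 + 3\right)^{2}\right)}{24 + \left(23 + \left(-3 + 3\right)^{2}\right)} + 0 = \frac{-20 + \left(23 + 0^{2}\right)}{24 + \left(23 + 0^{2}\right)} + 0 = \frac{-20 + \left(23 + 0\right)}{24 + \left(23 + 0\right)} + 0 = \frac{-20 + 23}{24 + 23} + 0 = \frac{1}{47} \cdot 3 + 0 = \frac{3}{47} + 0 = \frac{3}{47}$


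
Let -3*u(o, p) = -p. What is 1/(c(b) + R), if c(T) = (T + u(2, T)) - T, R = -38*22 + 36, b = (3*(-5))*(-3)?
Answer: -1/785 ≈ -0.0012739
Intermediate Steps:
u(o, p) = p/3 (u(o, p) = -(-1)*p/3 = p/3)
b = 45 (b = -15*(-3) = 45)
R = -800 (R = -836 + 36 = -800)
c(T) = T/3 (c(T) = (T + T/3) - T = 4*T/3 - T = T/3)
1/(c(b) + R) = 1/((1/3)*45 - 800) = 1/(15 - 800) = 1/(-785) = -1/785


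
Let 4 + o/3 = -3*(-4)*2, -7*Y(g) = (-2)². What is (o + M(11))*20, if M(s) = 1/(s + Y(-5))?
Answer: 87740/73 ≈ 1201.9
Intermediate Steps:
Y(g) = -4/7 (Y(g) = -⅐*(-2)² = -⅐*4 = -4/7)
o = 60 (o = -12 + 3*(-3*(-4)*2) = -12 + 3*(12*2) = -12 + 3*24 = -12 + 72 = 60)
M(s) = 1/(-4/7 + s) (M(s) = 1/(s - 4/7) = 1/(-4/7 + s))
(o + M(11))*20 = (60 + 7/(-4 + 7*11))*20 = (60 + 7/(-4 + 77))*20 = (60 + 7/73)*20 = (4387/73)*20 = 87740/73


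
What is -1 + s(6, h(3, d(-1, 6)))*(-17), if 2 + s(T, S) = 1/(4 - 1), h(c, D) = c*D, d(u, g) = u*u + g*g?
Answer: 82/3 ≈ 27.333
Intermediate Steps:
d(u, g) = g² + u² (d(u, g) = u² + g² = g² + u²)
h(c, D) = D*c
s(T, S) = -5/3 (s(T, S) = -2 + 1/(4 - 1) = -2 + 1/3 = -2 + ⅓ = -5/3)
-1 + s(6, h(3, d(-1, 6)))*(-17) = -1 - 5/3*(-17) = -1 + 85/3 = 82/3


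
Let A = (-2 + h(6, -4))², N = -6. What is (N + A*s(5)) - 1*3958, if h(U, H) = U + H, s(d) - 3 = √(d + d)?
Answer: -3964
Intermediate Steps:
s(d) = 3 + √2*√d (s(d) = 3 + √(d + d) = 3 + √(2*d) = 3 + √2*√d)
h(U, H) = H + U
A = 0 (A = (-2 + (-4 + 6))² = (-2 + 2)² = 0² = 0)
(N + A*s(5)) - 1*3958 = (-6 + 0*(3 + √2*√5)) - 1*3958 = (-6 + 0*(3 + √10)) - 3958 = (-6 + 0) - 3958 = -6 - 3958 = -3964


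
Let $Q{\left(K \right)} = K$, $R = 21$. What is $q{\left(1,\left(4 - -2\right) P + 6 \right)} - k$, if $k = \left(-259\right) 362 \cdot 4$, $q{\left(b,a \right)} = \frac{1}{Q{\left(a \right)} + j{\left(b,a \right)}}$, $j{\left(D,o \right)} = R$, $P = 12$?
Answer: $\frac{37128169}{99} \approx 3.7503 \cdot 10^{5}$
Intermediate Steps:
$j{\left(D,o \right)} = 21$
$q{\left(b,a \right)} = \frac{1}{21 + a}$ ($q{\left(b,a \right)} = \frac{1}{a + 21} = \frac{1}{21 + a}$)
$k = -375032$ ($k = \left(-93758\right) 4 = -375032$)
$q{\left(1,\left(4 - -2\right) P + 6 \right)} - k = \frac{1}{21 + \left(\left(4 - -2\right) 12 + 6\right)} - -375032 = \frac{1}{21 + \left(\left(4 + 2\right) 12 + 6\right)} + 375032 = \frac{1}{21 + \left(6 \cdot 12 + 6\right)} + 375032 = \frac{1}{21 + \left(72 + 6\right)} + 375032 = \frac{1}{21 + 78} + 375032 = \frac{1}{99} + 375032 = \frac{37128169}{99}$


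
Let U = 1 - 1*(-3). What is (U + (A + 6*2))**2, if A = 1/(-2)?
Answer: 961/4 ≈ 240.25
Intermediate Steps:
A = -1/2 ≈ -0.50000
U = 4 (U = 1 + 3 = 4)
(U + (A + 6*2))**2 = (4 + (-1/2 + 6*2))**2 = (4 + (-1/2 + 12))**2 = (4 + 23/2)**2 = (31/2)**2 = 961/4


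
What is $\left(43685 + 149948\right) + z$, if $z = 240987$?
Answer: $434620$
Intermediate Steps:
$\left(43685 + 149948\right) + z = \left(43685 + 149948\right) + 240987 = 193633 + 240987 = 434620$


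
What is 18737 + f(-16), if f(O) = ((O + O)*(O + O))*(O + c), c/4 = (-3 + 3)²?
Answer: 2353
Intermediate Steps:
c = 0 (c = 4*(-3 + 3)² = 4*0² = 4*0 = 0)
f(O) = 4*O³ (f(O) = ((O + O)*(O + O))*(O + 0) = ((2*O)*(2*O))*O = (4*O²)*O = 4*O³)
18737 + f(-16) = 18737 + 4*(-16)³ = 18737 + 4*(-4096) = 18737 - 16384 = 2353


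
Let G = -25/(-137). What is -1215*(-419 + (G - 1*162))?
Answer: 96679980/137 ≈ 7.0569e+5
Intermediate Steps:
G = 25/137 (G = -25*(-1/137) = 25/137 ≈ 0.18248)
-1215*(-419 + (G - 1*162)) = -1215*(-419 + (25/137 - 1*162)) = -1215*(-419 + (25/137 - 162)) = -1215*(-419 - 22169/137) = -1215*(-79572/137) = 96679980/137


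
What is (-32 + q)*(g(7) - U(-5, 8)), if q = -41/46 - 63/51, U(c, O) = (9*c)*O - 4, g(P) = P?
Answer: -9900877/782 ≈ -12661.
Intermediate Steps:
U(c, O) = -4 + 9*O*c (U(c, O) = 9*O*c - 4 = -4 + 9*O*c)
q = -1663/782 (q = -41*1/46 - 63*1/51 = -41/46 - 21/17 = -1663/782 ≈ -2.1266)
(-32 + q)*(g(7) - U(-5, 8)) = (-32 - 1663/782)*(7 - (-4 + 9*8*(-5))) = -26687*(7 - (-4 - 360))/782 = -26687*(7 - 1*(-364))/782 = -26687*(7 + 364)/782 = -26687/782*371 = -9900877/782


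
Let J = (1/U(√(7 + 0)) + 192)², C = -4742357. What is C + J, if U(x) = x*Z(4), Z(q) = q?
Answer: -527015215/112 + 96*√7/7 ≈ -4.7055e+6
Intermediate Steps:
U(x) = 4*x (U(x) = x*4 = 4*x)
J = (192 + √7/28)² (J = (1/(4*√(7 + 0)) + 192)² = (1/(4*√7) + 192)² = (√7/28 + 192)² = (192 + √7/28)² ≈ 36900.)
C + J = -4742357 + (4128769/112 + 96*√7/7) = -527015215/112 + 96*√7/7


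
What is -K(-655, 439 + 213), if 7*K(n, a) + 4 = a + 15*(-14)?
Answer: -438/7 ≈ -62.571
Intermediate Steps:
K(n, a) = -214/7 + a/7 (K(n, a) = -4/7 + (a + 15*(-14))/7 = -4/7 + (a - 210)/7 = -4/7 + (-210 + a)/7 = -4/7 + (-30 + a/7) = -214/7 + a/7)
-K(-655, 439 + 213) = -(-214/7 + (439 + 213)/7) = -(-214/7 + (1/7)*652) = -(-214/7 + 652/7) = -1*438/7 = -438/7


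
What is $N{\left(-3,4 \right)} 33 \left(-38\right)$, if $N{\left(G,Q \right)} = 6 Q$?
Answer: $-30096$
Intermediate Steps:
$N{\left(-3,4 \right)} 33 \left(-38\right) = 6 \cdot 4 \cdot 33 \left(-38\right) = 24 \cdot 33 \left(-38\right) = 792 \left(-38\right) = -30096$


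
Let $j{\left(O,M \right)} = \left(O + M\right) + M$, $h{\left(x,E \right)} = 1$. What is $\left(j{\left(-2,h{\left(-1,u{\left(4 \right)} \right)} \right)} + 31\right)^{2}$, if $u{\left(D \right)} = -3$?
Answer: $961$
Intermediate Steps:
$j{\left(O,M \right)} = O + 2 M$ ($j{\left(O,M \right)} = \left(M + O\right) + M = O + 2 M$)
$\left(j{\left(-2,h{\left(-1,u{\left(4 \right)} \right)} \right)} + 31\right)^{2} = \left(\left(-2 + 2 \cdot 1\right) + 31\right)^{2} = \left(\left(-2 + 2\right) + 31\right)^{2} = \left(0 + 31\right)^{2} = 31^{2} = 961$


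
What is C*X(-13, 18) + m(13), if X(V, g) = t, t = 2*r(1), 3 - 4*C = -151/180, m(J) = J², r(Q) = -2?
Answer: 29729/180 ≈ 165.16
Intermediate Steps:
C = 691/720 (C = ¾ - (-151)/(4*180) = ¾ - ¼*(-151/180) = ¾ + 151/720 = 691/720 ≈ 0.95972)
t = -4 (t = 2*(-2) = -4)
X(V, g) = -4
C*X(-13, 18) + m(13) = (691/720)*(-4) + 13² = -691/180 + 169 = 29729/180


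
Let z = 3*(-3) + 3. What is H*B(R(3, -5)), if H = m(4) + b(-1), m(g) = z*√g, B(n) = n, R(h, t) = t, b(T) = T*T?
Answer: 55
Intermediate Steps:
z = -6 (z = -9 + 3 = -6)
b(T) = T²
m(g) = -6*√g
H = -11 (H = -6*√4 + (-1)² = -6*2 + 1 = -12 + 1 = -11)
H*B(R(3, -5)) = -11*(-5) = 55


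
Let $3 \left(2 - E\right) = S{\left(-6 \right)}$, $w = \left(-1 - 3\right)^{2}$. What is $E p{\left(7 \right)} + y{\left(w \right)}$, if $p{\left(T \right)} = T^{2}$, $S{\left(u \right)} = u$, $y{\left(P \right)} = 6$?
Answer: $202$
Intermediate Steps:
$w = 16$ ($w = \left(-4\right)^{2} = 16$)
$E = 4$ ($E = 2 - -2 = 2 + 2 = 4$)
$E p{\left(7 \right)} + y{\left(w \right)} = 4 \cdot 7^{2} + 6 = 4 \cdot 49 + 6 = 196 + 6 = 202$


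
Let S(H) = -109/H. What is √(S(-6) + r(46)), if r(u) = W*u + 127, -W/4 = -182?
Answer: 19*√3354/6 ≈ 183.39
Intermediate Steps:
W = 728 (W = -4*(-182) = 728)
r(u) = 127 + 728*u (r(u) = 728*u + 127 = 127 + 728*u)
√(S(-6) + r(46)) = √(-109/(-6) + (127 + 728*46)) = √(-109*(-⅙) + (127 + 33488)) = √(109/6 + 33615) = √(201799/6) = 19*√3354/6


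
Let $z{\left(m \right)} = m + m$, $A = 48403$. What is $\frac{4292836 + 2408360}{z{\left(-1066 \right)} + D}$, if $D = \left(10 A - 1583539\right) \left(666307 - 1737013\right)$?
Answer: $\frac{3350598}{588625440611} \approx 5.6922 \cdot 10^{-6}$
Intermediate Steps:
$z{\left(m \right)} = 2 m$
$D = 1177250883354$ ($D = \left(10 \cdot 48403 - 1583539\right) \left(666307 - 1737013\right) = \left(484030 - 1583539\right) \left(-1070706\right) = \left(-1099509\right) \left(-1070706\right) = 1177250883354$)
$\frac{4292836 + 2408360}{z{\left(-1066 \right)} + D} = \frac{4292836 + 2408360}{2 \left(-1066\right) + 1177250883354} = \frac{6701196}{-2132 + 1177250883354} = \frac{6701196}{1177250881222} = 6701196 \cdot \frac{1}{1177250881222} = \frac{3350598}{588625440611}$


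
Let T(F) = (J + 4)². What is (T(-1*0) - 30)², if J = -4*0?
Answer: 196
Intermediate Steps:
J = 0
T(F) = 16 (T(F) = (0 + 4)² = 4² = 16)
(T(-1*0) - 30)² = (16 - 30)² = (-14)² = 196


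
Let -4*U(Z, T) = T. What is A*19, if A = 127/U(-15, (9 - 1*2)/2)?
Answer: -19304/7 ≈ -2757.7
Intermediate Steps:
U(Z, T) = -T/4
A = -1016/7 (A = 127/((-(9 - 1*2)/(4*2))) = 127/((-(9 - 2)/(4*2))) = 127/((-7/(4*2))) = 127/((-1/4*7/2)) = 127/(-7/8) = 127*(-8/7) = -1016/7 ≈ -145.14)
A*19 = -1016/7*19 = -19304/7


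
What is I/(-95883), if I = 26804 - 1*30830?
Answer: 1342/31961 ≈ 0.041989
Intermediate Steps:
I = -4026 (I = 26804 - 30830 = -4026)
I/(-95883) = -4026/(-95883) = -4026*(-1/95883) = 1342/31961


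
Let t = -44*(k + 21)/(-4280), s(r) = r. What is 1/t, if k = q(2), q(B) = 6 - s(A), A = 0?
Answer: 1070/297 ≈ 3.6027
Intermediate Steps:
q(B) = 6 (q(B) = 6 - 1*0 = 6 + 0 = 6)
k = 6
t = 297/1070 (t = -44*(6 + 21)/(-4280) = -44*27*(-1/4280) = -1188*(-1/4280) = 297/1070 ≈ 0.27757)
1/t = 1/(297/1070) = 1070/297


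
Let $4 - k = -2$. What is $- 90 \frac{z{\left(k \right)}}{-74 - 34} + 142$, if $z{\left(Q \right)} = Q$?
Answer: $147$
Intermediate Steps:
$k = 6$ ($k = 4 - -2 = 4 + 2 = 6$)
$- 90 \frac{z{\left(k \right)}}{-74 - 34} + 142 = - 90 \frac{6}{-74 - 34} + 142 = - 90 \frac{6}{-108} + 142 = - 90 \cdot 6 \left(- \frac{1}{108}\right) + 142 = \left(-90\right) \left(- \frac{1}{18}\right) + 142 = 5 + 142 = 147$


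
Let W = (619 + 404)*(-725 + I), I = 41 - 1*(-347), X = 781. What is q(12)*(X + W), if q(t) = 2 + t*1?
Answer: -4815580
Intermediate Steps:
q(t) = 2 + t
I = 388 (I = 41 + 347 = 388)
W = -344751 (W = (619 + 404)*(-725 + 388) = 1023*(-337) = -344751)
q(12)*(X + W) = (2 + 12)*(781 - 344751) = 14*(-343970) = -4815580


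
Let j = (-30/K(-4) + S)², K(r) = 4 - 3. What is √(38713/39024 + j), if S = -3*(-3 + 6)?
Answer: √16095832807/3252 ≈ 39.013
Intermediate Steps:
K(r) = 1
S = -9 (S = -3*3 = -9)
j = 1521 (j = (-30/1 - 9)² = (-30*1 - 9)² = (-30 - 9)² = (-39)² = 1521)
√(38713/39024 + j) = √(38713/39024 + 1521) = √(59394217/39024) = √16095832807/3252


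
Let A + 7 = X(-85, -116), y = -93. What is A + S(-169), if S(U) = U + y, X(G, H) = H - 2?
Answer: -387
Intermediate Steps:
X(G, H) = -2 + H
S(U) = -93 + U (S(U) = U - 93 = -93 + U)
A = -125 (A = -7 + (-2 - 116) = -7 - 118 = -125)
A + S(-169) = -125 + (-93 - 169) = -125 - 262 = -387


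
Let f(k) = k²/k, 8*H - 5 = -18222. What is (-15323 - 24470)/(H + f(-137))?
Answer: 318344/19313 ≈ 16.483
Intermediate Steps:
H = -18217/8 (H = 5/8 + (⅛)*(-18222) = 5/8 - 9111/4 = -18217/8 ≈ -2277.1)
f(k) = k
(-15323 - 24470)/(H + f(-137)) = (-15323 - 24470)/(-18217/8 - 137) = -39793/(-19313/8) = -39793*(-8/19313) = 318344/19313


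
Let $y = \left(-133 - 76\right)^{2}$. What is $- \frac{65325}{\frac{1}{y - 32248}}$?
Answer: $-746860725$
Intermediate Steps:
$y = 43681$ ($y = \left(-209\right)^{2} = 43681$)
$- \frac{65325}{\frac{1}{y - 32248}} = - \frac{65325}{\frac{1}{43681 - 32248}} = - \frac{65325}{\frac{1}{11433}} = - 65325 \frac{1}{\frac{1}{11433}} = \left(-65325\right) 11433 = -746860725$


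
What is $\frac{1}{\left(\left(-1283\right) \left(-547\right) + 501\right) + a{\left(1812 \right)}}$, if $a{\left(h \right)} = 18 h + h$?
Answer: $\frac{1}{736730} \approx 1.3573 \cdot 10^{-6}$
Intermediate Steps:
$a{\left(h \right)} = 19 h$
$\frac{1}{\left(\left(-1283\right) \left(-547\right) + 501\right) + a{\left(1812 \right)}} = \frac{1}{\left(\left(-1283\right) \left(-547\right) + 501\right) + 19 \cdot 1812} = \frac{1}{\left(701801 + 501\right) + 34428} = \frac{1}{702302 + 34428} = \frac{1}{736730}$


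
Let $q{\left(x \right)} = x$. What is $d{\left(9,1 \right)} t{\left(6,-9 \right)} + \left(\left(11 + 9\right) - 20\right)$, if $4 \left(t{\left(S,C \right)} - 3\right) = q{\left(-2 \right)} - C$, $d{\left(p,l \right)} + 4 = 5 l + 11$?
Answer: $57$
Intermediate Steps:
$d{\left(p,l \right)} = 7 + 5 l$ ($d{\left(p,l \right)} = -4 + \left(5 l + 11\right) = -4 + \left(11 + 5 l\right) = 7 + 5 l$)
$t{\left(S,C \right)} = \frac{5}{2} - \frac{C}{4}$ ($t{\left(S,C \right)} = 3 + \frac{-2 - C}{4} = 3 - \left(\frac{1}{2} + \frac{C}{4}\right) = \frac{5}{2} - \frac{C}{4}$)
$d{\left(9,1 \right)} t{\left(6,-9 \right)} + \left(\left(11 + 9\right) - 20\right) = \left(7 + 5 \cdot 1\right) \left(\frac{5}{2} - - \frac{9}{4}\right) + \left(\left(11 + 9\right) - 20\right) = \left(7 + 5\right) \left(\frac{5}{2} + \frac{9}{4}\right) + \left(20 - 20\right) = 12 \cdot \frac{19}{4} + 0 = 57 + 0 = 57$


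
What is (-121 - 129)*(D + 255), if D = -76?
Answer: -44750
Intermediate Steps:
(-121 - 129)*(D + 255) = (-121 - 129)*(-76 + 255) = -250*179 = -44750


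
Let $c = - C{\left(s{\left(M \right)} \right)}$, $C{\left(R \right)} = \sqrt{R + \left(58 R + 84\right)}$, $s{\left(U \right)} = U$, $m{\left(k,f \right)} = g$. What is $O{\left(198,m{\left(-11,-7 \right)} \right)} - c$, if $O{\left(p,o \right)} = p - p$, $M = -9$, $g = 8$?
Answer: $i \sqrt{447} \approx 21.142 i$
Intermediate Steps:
$m{\left(k,f \right)} = 8$
$C{\left(R \right)} = \sqrt{84 + 59 R}$ ($C{\left(R \right)} = \sqrt{R + \left(84 + 58 R\right)} = \sqrt{84 + 59 R}$)
$O{\left(p,o \right)} = 0$
$c = - i \sqrt{447}$ ($c = - \sqrt{84 + 59 \left(-9\right)} = - \sqrt{84 - 531} = - \sqrt{-447} = - i \sqrt{447} \approx - 21.142 i$)
$O{\left(198,m{\left(-11,-7 \right)} \right)} - c = 0 - - i \sqrt{447} = 0 + i \sqrt{447} = i \sqrt{447}$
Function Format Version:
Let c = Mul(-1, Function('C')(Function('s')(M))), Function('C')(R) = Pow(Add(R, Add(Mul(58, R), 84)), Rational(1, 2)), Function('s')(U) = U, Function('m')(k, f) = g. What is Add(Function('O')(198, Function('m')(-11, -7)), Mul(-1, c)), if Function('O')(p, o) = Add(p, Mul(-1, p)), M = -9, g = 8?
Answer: Mul(I, Pow(447, Rational(1, 2))) ≈ Mul(21.142, I)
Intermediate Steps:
Function('m')(k, f) = 8
Function('C')(R) = Pow(Add(84, Mul(59, R)), Rational(1, 2)) (Function('C')(R) = Pow(Add(R, Add(84, Mul(58, R))), Rational(1, 2)) = Pow(Add(84, Mul(59, R)), Rational(1, 2)))
Function('O')(p, o) = 0
c = Mul(-1, I, Pow(447, Rational(1, 2))) (c = Mul(-1, Pow(Add(84, Mul(59, -9)), Rational(1, 2))) = Mul(-1, Pow(Add(84, -531), Rational(1, 2))) = Mul(-1, Pow(-447, Rational(1, 2))) = Mul(-1, Mul(I, Pow(447, Rational(1, 2)))) = Mul(-1, I, Pow(447, Rational(1, 2))) ≈ Mul(-21.142, I))
Add(Function('O')(198, Function('m')(-11, -7)), Mul(-1, c)) = Add(0, Mul(-1, Mul(-1, I, Pow(447, Rational(1, 2))))) = Add(0, Mul(I, Pow(447, Rational(1, 2)))) = Mul(I, Pow(447, Rational(1, 2)))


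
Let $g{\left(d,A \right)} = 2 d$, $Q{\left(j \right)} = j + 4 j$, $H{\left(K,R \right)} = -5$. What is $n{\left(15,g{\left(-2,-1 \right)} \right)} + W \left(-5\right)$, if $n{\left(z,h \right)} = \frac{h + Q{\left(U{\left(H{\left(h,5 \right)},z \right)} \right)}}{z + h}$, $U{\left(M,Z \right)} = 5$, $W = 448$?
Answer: $- \frac{24619}{11} \approx -2238.1$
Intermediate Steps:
$Q{\left(j \right)} = 5 j$
$n{\left(z,h \right)} = \frac{25 + h}{h + z}$ ($n{\left(z,h \right)} = \frac{h + 5 \cdot 5}{z + h} = \frac{h + 25}{h + z} = \frac{25 + h}{h + z}$)
$n{\left(15,g{\left(-2,-1 \right)} \right)} + W \left(-5\right) = \frac{25 + 2 \left(-2\right)}{2 \left(-2\right) + 15} + 448 \left(-5\right) = \frac{25 - 4}{-4 + 15} - 2240 = \frac{1}{11} \cdot 21 - 2240 = \frac{21}{11} - 2240 = - \frac{24619}{11}$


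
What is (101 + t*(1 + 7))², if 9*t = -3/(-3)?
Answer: 840889/81 ≈ 10381.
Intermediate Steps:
t = ⅑ (t = (-3/(-3))/9 = (-3*(-⅓))/9 = (⅑)*1 = ⅑ ≈ 0.11111)
(101 + t*(1 + 7))² = (101 + (1 + 7)/9)² = (101 + (⅑)*8)² = (101 + 8/9)² = (917/9)² = 840889/81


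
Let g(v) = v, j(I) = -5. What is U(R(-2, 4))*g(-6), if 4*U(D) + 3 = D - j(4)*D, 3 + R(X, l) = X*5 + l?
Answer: 171/2 ≈ 85.500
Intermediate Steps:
R(X, l) = -3 + l + 5*X (R(X, l) = -3 + (X*5 + l) = -3 + (5*X + l) = -3 + (l + 5*X) = -3 + l + 5*X)
U(D) = -¾ + 3*D/2 (U(D) = -¾ + (D - (-5)*D)/4 = -¾ + (D + 5*D)/4 = -¾ + (6*D)/4 = -¾ + 3*D/2)
U(R(-2, 4))*g(-6) = (-¾ + 3*(-3 + 4 + 5*(-2))/2)*(-6) = (-¾ + 3*(-3 + 4 - 10)/2)*(-6) = (-¾ + (3/2)*(-9))*(-6) = (-¾ - 27/2)*(-6) = -57/4*(-6) = 171/2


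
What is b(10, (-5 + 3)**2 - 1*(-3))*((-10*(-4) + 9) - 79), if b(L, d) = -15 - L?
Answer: 750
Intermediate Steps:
b(10, (-5 + 3)**2 - 1*(-3))*((-10*(-4) + 9) - 79) = (-15 - 1*10)*((-10*(-4) + 9) - 79) = (-15 - 10)*((40 + 9) - 79) = -25*(49 - 79) = -25*(-30) = 750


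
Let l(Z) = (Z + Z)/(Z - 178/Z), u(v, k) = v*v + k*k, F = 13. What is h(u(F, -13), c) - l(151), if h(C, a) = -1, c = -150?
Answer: -68225/22623 ≈ -3.0157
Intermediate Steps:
u(v, k) = k² + v² (u(v, k) = v² + k² = k² + v²)
l(Z) = 2*Z/(Z - 178/Z) (l(Z) = (2*Z)/(Z - 178/Z) = 2*Z/(Z - 178/Z))
h(u(F, -13), c) - l(151) = -1 - 2*151²/(-178 + 151²) = -1 - 2*22801/(-178 + 22801) = -1 - 2*22801/22623 = -1 - 1*45602/22623 = -1 - 45602/22623 = -68225/22623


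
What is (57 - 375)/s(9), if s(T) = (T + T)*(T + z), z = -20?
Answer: 53/33 ≈ 1.6061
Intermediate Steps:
s(T) = 2*T*(-20 + T) (s(T) = (T + T)*(T - 20) = (2*T)*(-20 + T) = 2*T*(-20 + T))
(57 - 375)/s(9) = (57 - 375)/((2*9*(-20 + 9))) = -318/(2*9*(-11)) = -318/(-198) = -1/198*(-318) = 53/33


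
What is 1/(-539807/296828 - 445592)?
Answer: -296828/132264721983 ≈ -2.2442e-6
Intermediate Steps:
1/(-539807/296828 - 445592) = 1/(-132264721983/296828) = -296828/132264721983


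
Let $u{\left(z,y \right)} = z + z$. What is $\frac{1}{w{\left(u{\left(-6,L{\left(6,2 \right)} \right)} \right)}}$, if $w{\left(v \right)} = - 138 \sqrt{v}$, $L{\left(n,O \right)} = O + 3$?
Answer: $\frac{i \sqrt{3}}{828} \approx 0.0020918 i$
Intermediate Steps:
$L{\left(n,O \right)} = 3 + O$
$u{\left(z,y \right)} = 2 z$
$\frac{1}{w{\left(u{\left(-6,L{\left(6,2 \right)} \right)} \right)}} = \frac{1}{\left(-138\right) \sqrt{2 \left(-6\right)}} = \frac{1}{\left(-138\right) \sqrt{-12}} = \frac{1}{\left(-138\right) 2 i \sqrt{3}} = \frac{1}{\left(-276\right) i \sqrt{3}} = \frac{i \sqrt{3}}{828}$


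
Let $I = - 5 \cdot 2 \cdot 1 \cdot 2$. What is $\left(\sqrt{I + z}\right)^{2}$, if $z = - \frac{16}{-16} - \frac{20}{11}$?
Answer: $- \frac{229}{11} \approx -20.818$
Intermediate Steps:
$I = -20$ ($I = \left(-5\right) 2 \cdot 2 = \left(-10\right) 2 = -20$)
$z = - \frac{9}{11}$ ($z = \left(-16\right) \left(- \frac{1}{16}\right) - \frac{20}{11} = 1 - \frac{20}{11} = - \frac{9}{11} \approx -0.81818$)
$\left(\sqrt{I + z}\right)^{2} = \left(\sqrt{-20 - \frac{9}{11}}\right)^{2} = \left(\sqrt{- \frac{229}{11}}\right)^{2} = \left(\frac{i \sqrt{2519}}{11}\right)^{2} = - \frac{229}{11}$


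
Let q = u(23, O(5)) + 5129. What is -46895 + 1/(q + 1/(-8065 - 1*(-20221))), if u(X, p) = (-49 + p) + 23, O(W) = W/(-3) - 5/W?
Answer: -969157905093/20666551 ≈ -46895.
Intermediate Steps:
O(W) = -5/W - W/3 (O(W) = W*(-⅓) - 5/W = -W/3 - 5/W = -5/W - W/3)
u(X, p) = -26 + p
q = 15301/3 (q = (-26 + (-5/5 - ⅓*5)) + 5129 = (-26 + (-5*⅕ - 5/3)) + 5129 = (-26 + (-1 - 5/3)) + 5129 = (-26 - 8/3) + 5129 = -86/3 + 5129 = 15301/3 ≈ 5100.3)
-46895 + 1/(q + 1/(-8065 - 1*(-20221))) = -46895 + 1/(15301/3 + 1/(-8065 - 1*(-20221))) = -46895 + 1/(15301/3 + 1/(-8065 + 20221)) = -46895 + 1/(15301/3 + 1/12156) = -46895 + 1/(20666551/4052) = -46895 + 4052/20666551 = -969157905093/20666551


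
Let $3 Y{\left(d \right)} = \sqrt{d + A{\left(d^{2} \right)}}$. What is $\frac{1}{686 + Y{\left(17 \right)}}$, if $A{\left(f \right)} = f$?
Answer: $\frac{343}{235281} - \frac{\sqrt{34}}{470562} \approx 0.0014454$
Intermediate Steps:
$Y{\left(d \right)} = \frac{\sqrt{d + d^{2}}}{3}$
$\frac{1}{686 + Y{\left(17 \right)}} = \frac{1}{686 + \frac{\sqrt{17 \left(1 + 17\right)}}{3}} = \frac{1}{686 + \frac{\sqrt{17 \cdot 18}}{3}} = \frac{1}{686 + \frac{\sqrt{306}}{3}} = \frac{1}{686 + \frac{3 \sqrt{34}}{3}} = \frac{1}{686 + \sqrt{34}}$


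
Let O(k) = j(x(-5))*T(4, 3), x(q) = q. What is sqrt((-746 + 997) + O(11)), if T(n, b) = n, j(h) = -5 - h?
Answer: sqrt(251) ≈ 15.843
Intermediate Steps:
O(k) = 0 (O(k) = (-5 - 1*(-5))*4 = (-5 + 5)*4 = 0*4 = 0)
sqrt((-746 + 997) + O(11)) = sqrt((-746 + 997) + 0) = sqrt(251 + 0) = sqrt(251)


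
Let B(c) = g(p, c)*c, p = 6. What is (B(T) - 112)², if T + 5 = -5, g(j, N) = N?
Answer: 144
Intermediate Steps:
T = -10 (T = -5 - 5 = -10)
B(c) = c² (B(c) = c*c = c²)
(B(T) - 112)² = ((-10)² - 112)² = (100 - 112)² = (-12)² = 144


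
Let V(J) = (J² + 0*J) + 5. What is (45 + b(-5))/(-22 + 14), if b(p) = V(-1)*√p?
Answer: -45/8 - 3*I*√5/4 ≈ -5.625 - 1.6771*I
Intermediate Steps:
V(J) = 5 + J² (V(J) = (J² + 0) + 5 = J² + 5 = 5 + J²)
b(p) = 6*√p (b(p) = (5 + (-1)²)*√p = (5 + 1)*√p = 6*√p)
(45 + b(-5))/(-22 + 14) = (45 + 6*√(-5))/(-22 + 14) = (45 + 6*(I*√5))/(-8) = -(45 + 6*I*√5)/8 = -45/8 - 3*I*√5/4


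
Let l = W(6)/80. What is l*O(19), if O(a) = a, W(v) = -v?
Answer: -57/40 ≈ -1.4250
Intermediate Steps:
l = -3/40 (l = -1*6/80 = -6*1/80 = -3/40 ≈ -0.075000)
l*O(19) = -3/40*19 = -57/40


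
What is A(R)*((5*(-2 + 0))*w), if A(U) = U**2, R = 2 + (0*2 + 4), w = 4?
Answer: -1440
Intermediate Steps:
R = 6 (R = 2 + (0 + 4) = 2 + 4 = 6)
A(R)*((5*(-2 + 0))*w) = 6**2*((5*(-2 + 0))*4) = 36*((5*(-2))*4) = 36*(-10*4) = 36*(-40) = -1440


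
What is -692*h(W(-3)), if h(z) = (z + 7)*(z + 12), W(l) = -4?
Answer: -16608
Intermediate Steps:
h(z) = (7 + z)*(12 + z)
-692*h(W(-3)) = -692*(84 + (-4)² + 19*(-4)) = -692*(84 + 16 - 76) = -692*24 = -16608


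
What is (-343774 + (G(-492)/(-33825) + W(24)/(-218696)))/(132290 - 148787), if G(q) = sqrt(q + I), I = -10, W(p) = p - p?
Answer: 343774/16497 + I*sqrt(502)/558011025 ≈ 20.839 + 4.0152e-8*I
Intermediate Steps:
W(p) = 0
G(q) = sqrt(-10 + q) (G(q) = sqrt(q - 10) = sqrt(-10 + q))
(-343774 + (G(-492)/(-33825) + W(24)/(-218696)))/(132290 - 148787) = (-343774 + (sqrt(-10 - 492)/(-33825) + 0/(-218696)))/(132290 - 148787) = (-343774 + (sqrt(-502)*(-1/33825) + 0*(-1/218696)))/(-16497) = (-343774 + ((I*sqrt(502))*(-1/33825) + 0))*(-1/16497) = (-343774 + (-I*sqrt(502)/33825 + 0))*(-1/16497) = (-343774 - I*sqrt(502)/33825)*(-1/16497) = 343774/16497 + I*sqrt(502)/558011025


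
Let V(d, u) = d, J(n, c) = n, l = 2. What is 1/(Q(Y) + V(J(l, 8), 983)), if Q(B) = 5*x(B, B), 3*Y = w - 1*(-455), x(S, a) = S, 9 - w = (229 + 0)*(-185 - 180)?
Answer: 3/420251 ≈ 7.1386e-6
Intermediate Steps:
w = 83594 (w = 9 - (229 + 0)*(-185 - 180) = 9 - 229*(-365) = 9 - 1*(-83585) = 9 + 83585 = 83594)
Y = 84049/3 (Y = (83594 - 1*(-455))/3 = (83594 + 455)/3 = (1/3)*84049 = 84049/3 ≈ 28016.)
Q(B) = 5*B
1/(Q(Y) + V(J(l, 8), 983)) = 1/(5*(84049/3) + 2) = 1/(420245/3 + 2) = 1/(420251/3) = 3/420251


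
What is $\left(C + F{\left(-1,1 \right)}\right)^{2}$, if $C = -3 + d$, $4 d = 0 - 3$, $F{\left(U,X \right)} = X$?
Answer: $\frac{121}{16} \approx 7.5625$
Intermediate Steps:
$d = - \frac{3}{4}$ ($d = \frac{0 - 3}{4} = \frac{1}{4} \left(-3\right) = - \frac{3}{4} \approx -0.75$)
$C = - \frac{15}{4}$ ($C = -3 - \frac{3}{4} = - \frac{15}{4} \approx -3.75$)
$\left(C + F{\left(-1,1 \right)}\right)^{2} = \left(- \frac{15}{4} + 1\right)^{2} = \left(- \frac{11}{4}\right)^{2} = \frac{121}{16}$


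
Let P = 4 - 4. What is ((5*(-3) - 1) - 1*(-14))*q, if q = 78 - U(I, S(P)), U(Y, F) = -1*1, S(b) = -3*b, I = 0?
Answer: -158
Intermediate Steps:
P = 0
U(Y, F) = -1
q = 79 (q = 78 - 1*(-1) = 78 + 1 = 79)
((5*(-3) - 1) - 1*(-14))*q = ((5*(-3) - 1) - 1*(-14))*79 = ((-15 - 1) + 14)*79 = (-16 + 14)*79 = -2*79 = -158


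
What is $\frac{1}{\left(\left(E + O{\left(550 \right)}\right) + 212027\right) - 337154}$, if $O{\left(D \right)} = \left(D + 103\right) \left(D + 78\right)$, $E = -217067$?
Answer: $\frac{1}{67890} \approx 1.473 \cdot 10^{-5}$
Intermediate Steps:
$O{\left(D \right)} = \left(78 + D\right) \left(103 + D\right)$ ($O{\left(D \right)} = \left(103 + D\right) \left(78 + D\right) = \left(78 + D\right) \left(103 + D\right)$)
$\frac{1}{\left(\left(E + O{\left(550 \right)}\right) + 212027\right) - 337154} = \frac{1}{\left(\left(-217067 + \left(8034 + 550^{2} + 181 \cdot 550\right)\right) + 212027\right) - 337154} = \frac{1}{\left(\left(-217067 + \left(8034 + 302500 + 99550\right)\right) + 212027\right) - 337154} = \frac{1}{\left(\left(-217067 + 410084\right) + 212027\right) - 337154} = \frac{1}{\left(193017 + 212027\right) - 337154} = \frac{1}{405044 - 337154} = \frac{1}{67890}$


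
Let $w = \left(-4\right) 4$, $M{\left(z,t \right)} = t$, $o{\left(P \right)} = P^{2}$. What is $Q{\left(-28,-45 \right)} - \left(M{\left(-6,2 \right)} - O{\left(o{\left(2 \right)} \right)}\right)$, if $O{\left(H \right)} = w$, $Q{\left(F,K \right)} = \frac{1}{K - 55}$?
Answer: $- \frac{1801}{100} \approx -18.01$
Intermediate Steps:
$Q{\left(F,K \right)} = \frac{1}{-55 + K}$
$w = -16$
$O{\left(H \right)} = -16$
$Q{\left(-28,-45 \right)} - \left(M{\left(-6,2 \right)} - O{\left(o{\left(2 \right)} \right)}\right) = \frac{1}{-55 - 45} - \left(2 - -16\right) = \frac{1}{-100} - \left(2 + 16\right) = - \frac{1}{100} - 18 = - \frac{1801}{100}$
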